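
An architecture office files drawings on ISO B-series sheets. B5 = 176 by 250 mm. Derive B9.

B6: ⌊250/2⌋ × 176 = 125 × 176 mm
B7: ⌊176/2⌋ × 125 = 88 × 125 mm
B8: ⌊125/2⌋ × 88 = 62 × 88 mm
B9: ⌊88/2⌋ × 62 = 44 × 62 mm

44 × 62 mm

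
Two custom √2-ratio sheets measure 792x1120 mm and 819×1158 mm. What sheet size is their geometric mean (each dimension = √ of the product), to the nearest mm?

805 × 1139 mm

Short side: √(792 · 819) = √648648 ≈ 805.4 → 805 mm
Long side: √(1120 · 1158) = √1296960 ≈ 1138.8 → 1139 mm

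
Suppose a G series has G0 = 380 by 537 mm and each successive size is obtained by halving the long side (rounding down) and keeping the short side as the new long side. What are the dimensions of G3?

G1: ⌊537/2⌋ × 380 = 268 × 380 mm
G2: ⌊380/2⌋ × 268 = 190 × 268 mm
G3: ⌊268/2⌋ × 190 = 134 × 190 mm

134 × 190 mm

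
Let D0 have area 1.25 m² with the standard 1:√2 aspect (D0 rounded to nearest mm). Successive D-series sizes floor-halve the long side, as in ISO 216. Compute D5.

166 × 235 mm

Let D0's short side be w mm. w · w√2 = 1.25 m² = 1,250,000 mm², so w ≈ 940.2 mm and w√2 ≈ 1329.6 mm → D0 = 940 × 1330 mm.
D1: ⌊1330/2⌋ × 940 = 665 × 940 mm
D2: ⌊940/2⌋ × 665 = 470 × 665 mm
D3: ⌊665/2⌋ × 470 = 332 × 470 mm
D4: ⌊470/2⌋ × 332 = 235 × 332 mm
D5: ⌊332/2⌋ × 235 = 166 × 235 mm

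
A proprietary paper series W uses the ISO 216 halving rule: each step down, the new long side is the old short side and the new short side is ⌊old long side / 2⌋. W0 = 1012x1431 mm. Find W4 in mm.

W1: ⌊1431/2⌋ × 1012 = 715 × 1012 mm
W2: ⌊1012/2⌋ × 715 = 506 × 715 mm
W3: ⌊715/2⌋ × 506 = 357 × 506 mm
W4: ⌊506/2⌋ × 357 = 253 × 357 mm

253 × 357 mm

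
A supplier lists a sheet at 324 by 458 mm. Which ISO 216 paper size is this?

Aspect ratio 458/324 ≈ 1.414 — close to the ISO √2 ≈ 1.414.
In the C-series (envelope sizes, between A and B): C3 = 324 × 458 mm.

C3 (324 × 458 mm)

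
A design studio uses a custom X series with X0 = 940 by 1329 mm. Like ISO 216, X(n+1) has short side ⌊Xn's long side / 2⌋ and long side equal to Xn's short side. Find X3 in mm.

X1: ⌊1329/2⌋ × 940 = 664 × 940 mm
X2: ⌊940/2⌋ × 664 = 470 × 664 mm
X3: ⌊664/2⌋ × 470 = 332 × 470 mm

332 × 470 mm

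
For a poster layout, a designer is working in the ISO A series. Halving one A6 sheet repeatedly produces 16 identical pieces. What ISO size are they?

16 = 2^4, so 4 halving steps.
A6 → A7 → … → A10 after 4 steps.

A10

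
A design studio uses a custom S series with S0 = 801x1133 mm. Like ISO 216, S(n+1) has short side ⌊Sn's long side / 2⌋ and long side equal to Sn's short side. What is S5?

S1: ⌊1133/2⌋ × 801 = 566 × 801 mm
S2: ⌊801/2⌋ × 566 = 400 × 566 mm
S3: ⌊566/2⌋ × 400 = 283 × 400 mm
S4: ⌊400/2⌋ × 283 = 200 × 283 mm
S5: ⌊283/2⌋ × 200 = 141 × 200 mm

141 × 200 mm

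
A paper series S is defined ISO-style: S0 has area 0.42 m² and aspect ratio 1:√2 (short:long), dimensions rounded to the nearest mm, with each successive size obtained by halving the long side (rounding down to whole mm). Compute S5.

Let S0's short side be w mm. w · w√2 = 0.42 m² = 420,000 mm², so w ≈ 545.0 mm and w√2 ≈ 770.7 mm → S0 = 545 × 771 mm.
S1: ⌊771/2⌋ × 545 = 385 × 545 mm
S2: ⌊545/2⌋ × 385 = 272 × 385 mm
S3: ⌊385/2⌋ × 272 = 192 × 272 mm
S4: ⌊272/2⌋ × 192 = 136 × 192 mm
S5: ⌊192/2⌋ × 136 = 96 × 136 mm

96 × 136 mm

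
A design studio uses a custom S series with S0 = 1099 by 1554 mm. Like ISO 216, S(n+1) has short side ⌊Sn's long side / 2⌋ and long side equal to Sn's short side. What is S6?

S1: ⌊1554/2⌋ × 1099 = 777 × 1099 mm
S2: ⌊1099/2⌋ × 777 = 549 × 777 mm
S3: ⌊777/2⌋ × 549 = 388 × 549 mm
S4: ⌊549/2⌋ × 388 = 274 × 388 mm
S5: ⌊388/2⌋ × 274 = 194 × 274 mm
S6: ⌊274/2⌋ × 194 = 137 × 194 mm

137 × 194 mm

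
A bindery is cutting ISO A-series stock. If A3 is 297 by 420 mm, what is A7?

74 × 105 mm

A4: ⌊420/2⌋ × 297 = 210 × 297 mm
A5: ⌊297/2⌋ × 210 = 148 × 210 mm
A6: ⌊210/2⌋ × 148 = 105 × 148 mm
A7: ⌊148/2⌋ × 105 = 74 × 105 mm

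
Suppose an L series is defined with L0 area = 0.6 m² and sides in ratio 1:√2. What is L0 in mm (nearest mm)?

Let the short side be w mm. Then w · w√2 = 0.6 m² = 600,000 mm².
w² = 600,000/√2, so w ≈ 651.4 mm; long side = w√2 ≈ 921.2 mm.

651 × 921 mm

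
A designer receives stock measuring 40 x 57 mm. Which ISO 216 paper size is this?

Aspect ratio 57/40 ≈ 1.425 — close to the ISO √2 ≈ 1.414.
In the C-series (envelope sizes, between A and B): C9 = 40 × 57 mm.

C9 (40 × 57 mm)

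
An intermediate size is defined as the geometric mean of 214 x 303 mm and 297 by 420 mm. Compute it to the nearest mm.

Short side: √(214 · 297) = √63558 ≈ 252.1 → 252 mm
Long side: √(303 · 420) = √127260 ≈ 356.7 → 357 mm

252 × 357 mm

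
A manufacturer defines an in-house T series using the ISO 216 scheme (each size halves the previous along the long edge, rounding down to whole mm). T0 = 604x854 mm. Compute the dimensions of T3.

T1: ⌊854/2⌋ × 604 = 427 × 604 mm
T2: ⌊604/2⌋ × 427 = 302 × 427 mm
T3: ⌊427/2⌋ × 302 = 213 × 302 mm

213 × 302 mm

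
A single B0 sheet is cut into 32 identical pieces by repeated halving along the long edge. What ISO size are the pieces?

B5

32 = 2^5, so 5 halving steps.
B0 → B1 → … → B5 after 5 steps.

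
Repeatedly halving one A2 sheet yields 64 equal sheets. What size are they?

64 = 2^6, so 6 halving steps.
A2 → A3 → … → A8 after 6 steps.

A8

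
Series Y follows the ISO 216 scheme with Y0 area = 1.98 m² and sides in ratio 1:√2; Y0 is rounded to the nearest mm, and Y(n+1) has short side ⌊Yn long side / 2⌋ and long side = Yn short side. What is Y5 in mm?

209 × 295 mm

Let Y0's short side be w mm. w · w√2 = 1.98 m² = 1,980,000 mm², so w ≈ 1183.2 mm and w√2 ≈ 1673.4 mm → Y0 = 1183 × 1673 mm.
Y1: ⌊1673/2⌋ × 1183 = 836 × 1183 mm
Y2: ⌊1183/2⌋ × 836 = 591 × 836 mm
Y3: ⌊836/2⌋ × 591 = 418 × 591 mm
Y4: ⌊591/2⌋ × 418 = 295 × 418 mm
Y5: ⌊418/2⌋ × 295 = 209 × 295 mm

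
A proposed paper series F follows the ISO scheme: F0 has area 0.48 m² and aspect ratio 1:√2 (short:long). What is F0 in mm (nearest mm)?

583 × 824 mm

Let the short side be w mm. Then w · w√2 = 0.48 m² = 480,000 mm².
w² = 480,000/√2, so w ≈ 582.6 mm; long side = w√2 ≈ 823.9 mm.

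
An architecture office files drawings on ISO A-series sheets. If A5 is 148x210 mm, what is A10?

A6: ⌊210/2⌋ × 148 = 105 × 148 mm
A7: ⌊148/2⌋ × 105 = 74 × 105 mm
A8: ⌊105/2⌋ × 74 = 52 × 74 mm
A9: ⌊74/2⌋ × 52 = 37 × 52 mm
A10: ⌊52/2⌋ × 37 = 26 × 37 mm

26 × 37 mm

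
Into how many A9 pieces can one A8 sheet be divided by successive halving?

2

Each ISO step halves the sheet: 1 × A8 → 2 × A9
From A8 to A9 is 1 halving step: 2^1 = 2.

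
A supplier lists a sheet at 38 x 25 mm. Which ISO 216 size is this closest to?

A10 (26 × 37 mm)

Aspect ratio 38/25 ≈ 1.520 (ISO target is √2 ≈ 1.414).
In the A-series (A0 area = 1 m²): A10 = 26 × 37 mm.
Off by 2 mm total — nearest standard size.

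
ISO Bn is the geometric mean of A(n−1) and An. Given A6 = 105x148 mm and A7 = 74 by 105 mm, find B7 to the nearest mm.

Short side: √(105 · 74) = √7770 ≈ 88.1 → 88 mm
Long side: √(148 · 105) = √15540 ≈ 124.7 → 125 mm

88 × 125 mm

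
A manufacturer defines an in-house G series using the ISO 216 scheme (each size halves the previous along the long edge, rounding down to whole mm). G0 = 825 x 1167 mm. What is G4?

G1: ⌊1167/2⌋ × 825 = 583 × 825 mm
G2: ⌊825/2⌋ × 583 = 412 × 583 mm
G3: ⌊583/2⌋ × 412 = 291 × 412 mm
G4: ⌊412/2⌋ × 291 = 206 × 291 mm

206 × 291 mm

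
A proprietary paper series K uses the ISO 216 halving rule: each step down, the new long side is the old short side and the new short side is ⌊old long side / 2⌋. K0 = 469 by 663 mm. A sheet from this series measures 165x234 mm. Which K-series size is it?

K3

K0: 469 × 663 mm
K1: 331 × 469 mm
K2: 234 × 331 mm
K3: 165 × 234 mm
K4: 117 × 165 mm
→ matches K3.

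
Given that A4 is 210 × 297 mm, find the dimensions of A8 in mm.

52 × 74 mm

A5: ⌊297/2⌋ × 210 = 148 × 210 mm
A6: ⌊210/2⌋ × 148 = 105 × 148 mm
A7: ⌊148/2⌋ × 105 = 74 × 105 mm
A8: ⌊105/2⌋ × 74 = 52 × 74 mm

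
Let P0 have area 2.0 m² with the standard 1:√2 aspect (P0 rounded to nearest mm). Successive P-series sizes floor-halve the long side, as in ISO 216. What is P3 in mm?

Let P0's short side be w mm. w · w√2 = 2.0 m² = 2,000,000 mm², so w ≈ 1189.2 mm and w√2 ≈ 1681.8 mm → P0 = 1189 × 1682 mm.
P1: ⌊1682/2⌋ × 1189 = 841 × 1189 mm
P2: ⌊1189/2⌋ × 841 = 594 × 841 mm
P3: ⌊841/2⌋ × 594 = 420 × 594 mm

420 × 594 mm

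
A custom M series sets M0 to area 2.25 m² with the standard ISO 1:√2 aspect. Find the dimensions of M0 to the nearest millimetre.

1261 × 1784 mm

Let the short side be w mm. Then w · w√2 = 2.25 m² = 2,250,000 mm².
w² = 2,250,000/√2, so w ≈ 1261.3 mm; long side = w√2 ≈ 1783.8 mm.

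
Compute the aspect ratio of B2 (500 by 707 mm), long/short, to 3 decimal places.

707 / 500 = 1.414
Matches √2 ≈ 1.414 — the ISO 216 defining ratio.

1.414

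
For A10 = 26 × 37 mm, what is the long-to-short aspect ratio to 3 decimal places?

1.423

37 / 26 = 1.423
ISO 216 targets √2 ≈ 1.414; the +0.009 deviation is from mm rounding.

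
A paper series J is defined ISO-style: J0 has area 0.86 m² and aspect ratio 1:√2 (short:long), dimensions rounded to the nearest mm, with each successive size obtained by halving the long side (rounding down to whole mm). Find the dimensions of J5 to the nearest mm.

Let J0's short side be w mm. w · w√2 = 0.86 m² = 860,000 mm², so w ≈ 779.8 mm and w√2 ≈ 1102.8 mm → J0 = 780 × 1103 mm.
J1: ⌊1103/2⌋ × 780 = 551 × 780 mm
J2: ⌊780/2⌋ × 551 = 390 × 551 mm
J3: ⌊551/2⌋ × 390 = 275 × 390 mm
J4: ⌊390/2⌋ × 275 = 195 × 275 mm
J5: ⌊275/2⌋ × 195 = 137 × 195 mm

137 × 195 mm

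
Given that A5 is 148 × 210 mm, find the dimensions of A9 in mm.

37 × 52 mm

A6: ⌊210/2⌋ × 148 = 105 × 148 mm
A7: ⌊148/2⌋ × 105 = 74 × 105 mm
A8: ⌊105/2⌋ × 74 = 52 × 74 mm
A9: ⌊74/2⌋ × 52 = 37 × 52 mm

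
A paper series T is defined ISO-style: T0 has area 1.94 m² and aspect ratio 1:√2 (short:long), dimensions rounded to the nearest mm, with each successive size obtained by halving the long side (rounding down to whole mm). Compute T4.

Let T0's short side be w mm. w · w√2 = 1.94 m² = 1,940,000 mm², so w ≈ 1171.2 mm and w√2 ≈ 1656.4 mm → T0 = 1171 × 1656 mm.
T1: ⌊1656/2⌋ × 1171 = 828 × 1171 mm
T2: ⌊1171/2⌋ × 828 = 585 × 828 mm
T3: ⌊828/2⌋ × 585 = 414 × 585 mm
T4: ⌊585/2⌋ × 414 = 292 × 414 mm

292 × 414 mm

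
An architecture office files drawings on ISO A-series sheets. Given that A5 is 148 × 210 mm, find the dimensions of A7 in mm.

A6: ⌊210/2⌋ × 148 = 105 × 148 mm
A7: ⌊148/2⌋ × 105 = 74 × 105 mm

74 × 105 mm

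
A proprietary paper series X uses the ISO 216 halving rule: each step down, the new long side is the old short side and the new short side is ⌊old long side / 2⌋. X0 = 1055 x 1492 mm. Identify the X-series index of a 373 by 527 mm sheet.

X0: 1055 × 1492 mm
X1: 746 × 1055 mm
X2: 527 × 746 mm
X3: 373 × 527 mm
X4: 263 × 373 mm
→ matches X3.

X3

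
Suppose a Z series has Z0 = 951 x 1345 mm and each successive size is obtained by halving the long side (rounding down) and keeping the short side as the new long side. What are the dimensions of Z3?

Z1: ⌊1345/2⌋ × 951 = 672 × 951 mm
Z2: ⌊951/2⌋ × 672 = 475 × 672 mm
Z3: ⌊672/2⌋ × 475 = 336 × 475 mm

336 × 475 mm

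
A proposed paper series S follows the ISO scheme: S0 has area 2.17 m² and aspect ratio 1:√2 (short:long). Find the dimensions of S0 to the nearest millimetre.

1239 × 1752 mm

Let the short side be w mm. Then w · w√2 = 2.17 m² = 2,170,000 mm².
w² = 2,170,000/√2, so w ≈ 1238.7 mm; long side = w√2 ≈ 1751.8 mm.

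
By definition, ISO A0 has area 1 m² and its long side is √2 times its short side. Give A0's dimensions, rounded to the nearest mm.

Let the short side be w mm. Then the long side is w√2 and w · w√2 = 10⁶ mm².
w² = 10⁶/√2, so w = 1000 / 2^(1/4) ≈ 840.9 mm; long side = 1000 · 2^(1/4) ≈ 1189.2 mm.

841 × 1189 mm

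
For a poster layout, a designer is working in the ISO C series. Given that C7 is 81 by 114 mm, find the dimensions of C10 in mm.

28 × 40 mm

C8: ⌊114/2⌋ × 81 = 57 × 81 mm
C9: ⌊81/2⌋ × 57 = 40 × 57 mm
C10: ⌊57/2⌋ × 40 = 28 × 40 mm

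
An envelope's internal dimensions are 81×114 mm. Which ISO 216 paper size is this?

C7 (81 × 114 mm)

Aspect ratio 114/81 ≈ 1.407 — close to the ISO √2 ≈ 1.414.
In the C-series (envelope sizes, between A and B): C7 = 81 × 114 mm.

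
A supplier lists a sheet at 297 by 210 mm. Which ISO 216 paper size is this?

Aspect ratio 297/210 ≈ 1.414 — close to the ISO √2 ≈ 1.414.
In the A-series (A0 area = 1 m²): A4 = 210 × 297 mm.

A4 (210 × 297 mm)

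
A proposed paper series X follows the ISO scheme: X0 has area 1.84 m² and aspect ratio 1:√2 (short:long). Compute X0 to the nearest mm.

Let the short side be w mm. Then w · w√2 = 1.84 m² = 1,840,000 mm².
w² = 1,840,000/√2, so w ≈ 1140.6 mm; long side = w√2 ≈ 1613.1 mm.

1141 × 1613 mm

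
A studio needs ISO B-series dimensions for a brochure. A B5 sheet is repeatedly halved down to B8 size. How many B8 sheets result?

Each ISO step halves the sheet: 1 × B5 → 2 × B6 → 4 × B7 → 8 × B8
From B5 to B8 is 3 halving steps: 2^3 = 8.

8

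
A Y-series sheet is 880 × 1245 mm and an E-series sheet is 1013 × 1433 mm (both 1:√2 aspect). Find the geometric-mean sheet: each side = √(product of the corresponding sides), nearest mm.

Short side: √(880 · 1013) = √891440 ≈ 944.2 → 944 mm
Long side: √(1245 · 1433) = √1784085 ≈ 1335.7 → 1336 mm

944 × 1336 mm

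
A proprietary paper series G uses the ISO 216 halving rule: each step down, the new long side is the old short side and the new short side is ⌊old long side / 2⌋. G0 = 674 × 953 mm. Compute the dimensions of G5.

119 × 168 mm

G1: ⌊953/2⌋ × 674 = 476 × 674 mm
G2: ⌊674/2⌋ × 476 = 337 × 476 mm
G3: ⌊476/2⌋ × 337 = 238 × 337 mm
G4: ⌊337/2⌋ × 238 = 168 × 238 mm
G5: ⌊238/2⌋ × 168 = 119 × 168 mm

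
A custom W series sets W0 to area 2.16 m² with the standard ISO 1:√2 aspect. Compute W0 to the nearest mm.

Let the short side be w mm. Then w · w√2 = 2.16 m² = 2,160,000 mm².
w² = 2,160,000/√2, so w ≈ 1235.9 mm; long side = w√2 ≈ 1747.8 mm.

1236 × 1748 mm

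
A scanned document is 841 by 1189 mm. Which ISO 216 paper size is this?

A0 (841 × 1189 mm)

Aspect ratio 1189/841 ≈ 1.414 — close to the ISO √2 ≈ 1.414.
In the A-series (A0 area = 1 m²): A0 = 841 × 1189 mm.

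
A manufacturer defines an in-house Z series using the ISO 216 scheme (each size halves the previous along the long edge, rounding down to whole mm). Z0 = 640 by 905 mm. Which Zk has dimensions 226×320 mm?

Z0: 640 × 905 mm
Z1: 452 × 640 mm
Z2: 320 × 452 mm
Z3: 226 × 320 mm
Z4: 160 × 226 mm
→ matches Z3.

Z3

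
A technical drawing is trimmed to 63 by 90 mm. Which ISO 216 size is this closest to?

B8 (62 × 88 mm)

Aspect ratio 90/63 ≈ 1.429 — close to the ISO √2 ≈ 1.414.
In the B-series (B0 = 1000 × 1414 mm): B8 = 62 × 88 mm.
Off by 3 mm total — nearest standard size.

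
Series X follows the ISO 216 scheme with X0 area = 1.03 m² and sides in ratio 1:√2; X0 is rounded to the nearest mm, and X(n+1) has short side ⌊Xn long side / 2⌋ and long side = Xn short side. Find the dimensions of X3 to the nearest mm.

301 × 426 mm

Let X0's short side be w mm. w · w√2 = 1.03 m² = 1,030,000 mm², so w ≈ 853.4 mm and w√2 ≈ 1206.9 mm → X0 = 853 × 1207 mm.
X1: ⌊1207/2⌋ × 853 = 603 × 853 mm
X2: ⌊853/2⌋ × 603 = 426 × 603 mm
X3: ⌊603/2⌋ × 426 = 301 × 426 mm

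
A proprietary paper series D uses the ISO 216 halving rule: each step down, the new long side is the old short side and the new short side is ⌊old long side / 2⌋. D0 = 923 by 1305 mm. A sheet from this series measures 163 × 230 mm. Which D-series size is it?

D0: 923 × 1305 mm
D1: 652 × 923 mm
D2: 461 × 652 mm
D3: 326 × 461 mm
D4: 230 × 326 mm
D5: 163 × 230 mm
D6: 115 × 163 mm
→ matches D5.

D5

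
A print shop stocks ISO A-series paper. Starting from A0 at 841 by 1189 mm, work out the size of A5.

148 × 210 mm

A1: ⌊1189/2⌋ × 841 = 594 × 841 mm
A2: ⌊841/2⌋ × 594 = 420 × 594 mm
A3: ⌊594/2⌋ × 420 = 297 × 420 mm
A4: ⌊420/2⌋ × 297 = 210 × 297 mm
A5: ⌊297/2⌋ × 210 = 148 × 210 mm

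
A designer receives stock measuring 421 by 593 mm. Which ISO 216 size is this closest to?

Aspect ratio 593/421 ≈ 1.409 — close to the ISO √2 ≈ 1.414.
In the A-series (A0 area = 1 m²): A2 = 420 × 594 mm.
Off by 2 mm total — nearest standard size.

A2 (420 × 594 mm)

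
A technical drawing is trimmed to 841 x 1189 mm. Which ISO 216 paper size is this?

A0 (841 × 1189 mm)

Aspect ratio 1189/841 ≈ 1.414 — close to the ISO √2 ≈ 1.414.
In the A-series (A0 area = 1 m²): A0 = 841 × 1189 mm.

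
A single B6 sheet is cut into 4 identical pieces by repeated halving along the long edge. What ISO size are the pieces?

B8

4 = 2^2, so 2 halving steps.
B6 → B7 → … → B8 after 2 steps.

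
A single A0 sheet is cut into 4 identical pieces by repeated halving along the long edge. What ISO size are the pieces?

A2

4 = 2^2, so 2 halving steps.
A0 → A1 → … → A2 after 2 steps.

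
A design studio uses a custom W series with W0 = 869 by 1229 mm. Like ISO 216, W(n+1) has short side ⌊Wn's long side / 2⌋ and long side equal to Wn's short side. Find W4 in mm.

217 × 307 mm

W1 = 614 × 869 mm (from W0 by 1 halving).
W2: ⌊869/2⌋ × 614 = 434 × 614 mm
W3: ⌊614/2⌋ × 434 = 307 × 434 mm
W4: ⌊434/2⌋ × 307 = 217 × 307 mm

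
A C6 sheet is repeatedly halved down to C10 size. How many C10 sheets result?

16

C6 = 114 × 162 mm; C10 = 28 × 40 mm.
Each halving step doubles the count; 4 steps from C6 to C10.
2^4 = 16.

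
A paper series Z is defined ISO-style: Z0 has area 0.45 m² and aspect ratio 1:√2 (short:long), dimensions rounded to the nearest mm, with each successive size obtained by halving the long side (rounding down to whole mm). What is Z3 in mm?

199 × 282 mm

Let Z0's short side be w mm. w · w√2 = 0.45 m² = 450,000 mm², so w ≈ 564.1 mm and w√2 ≈ 797.7 mm → Z0 = 564 × 798 mm.
Z1: ⌊798/2⌋ × 564 = 399 × 564 mm
Z2: ⌊564/2⌋ × 399 = 282 × 399 mm
Z3: ⌊399/2⌋ × 282 = 199 × 282 mm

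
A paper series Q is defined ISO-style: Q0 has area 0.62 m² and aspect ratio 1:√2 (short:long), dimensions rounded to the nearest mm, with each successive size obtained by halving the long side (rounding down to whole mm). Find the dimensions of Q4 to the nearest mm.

165 × 234 mm

Let Q0's short side be w mm. w · w√2 = 0.62 m² = 620,000 mm², so w ≈ 662.1 mm and w√2 ≈ 936.4 mm → Q0 = 662 × 936 mm.
Q1: ⌊936/2⌋ × 662 = 468 × 662 mm
Q2: ⌊662/2⌋ × 468 = 331 × 468 mm
Q3: ⌊468/2⌋ × 331 = 234 × 331 mm
Q4: ⌊331/2⌋ × 234 = 165 × 234 mm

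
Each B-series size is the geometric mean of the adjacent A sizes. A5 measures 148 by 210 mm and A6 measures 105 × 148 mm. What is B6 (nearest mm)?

125 × 176 mm

Short side: √(148 · 105) = √15540 ≈ 124.7 → 125 mm
Long side: √(210 · 148) = √31080 ≈ 176.3 → 176 mm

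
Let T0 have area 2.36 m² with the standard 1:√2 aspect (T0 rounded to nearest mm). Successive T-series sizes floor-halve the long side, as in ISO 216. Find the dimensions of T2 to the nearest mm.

Let T0's short side be w mm. w · w√2 = 2.36 m² = 2,360,000 mm², so w ≈ 1291.8 mm and w√2 ≈ 1826.9 mm → T0 = 1292 × 1827 mm.
T1: ⌊1827/2⌋ × 1292 = 913 × 1292 mm
T2: ⌊1292/2⌋ × 913 = 646 × 913 mm

646 × 913 mm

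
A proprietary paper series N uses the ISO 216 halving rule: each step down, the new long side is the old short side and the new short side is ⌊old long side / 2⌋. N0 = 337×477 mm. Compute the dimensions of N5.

N1 = 238 × 337 mm (from N0 by 1 halving).
N2: ⌊337/2⌋ × 238 = 168 × 238 mm
N3: ⌊238/2⌋ × 168 = 119 × 168 mm
N4: ⌊168/2⌋ × 119 = 84 × 119 mm
N5: ⌊119/2⌋ × 84 = 59 × 84 mm

59 × 84 mm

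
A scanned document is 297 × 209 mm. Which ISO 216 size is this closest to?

Aspect ratio 297/209 ≈ 1.421 — close to the ISO √2 ≈ 1.414.
In the A-series (A0 area = 1 m²): A4 = 210 × 297 mm.
Off by 1 mm total — nearest standard size.

A4 (210 × 297 mm)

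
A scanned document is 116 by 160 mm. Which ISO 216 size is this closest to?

Aspect ratio 160/116 ≈ 1.379 (ISO target is √2 ≈ 1.414).
In the C-series (envelope sizes, between A and B): C6 = 114 × 162 mm.
Off by 4 mm total — nearest standard size.

C6 (114 × 162 mm)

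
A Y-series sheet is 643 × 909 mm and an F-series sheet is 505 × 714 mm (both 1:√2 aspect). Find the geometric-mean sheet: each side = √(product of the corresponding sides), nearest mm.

Short side: √(643 · 505) = √324715 ≈ 569.8 → 570 mm
Long side: √(909 · 714) = √649026 ≈ 805.6 → 806 mm

570 × 806 mm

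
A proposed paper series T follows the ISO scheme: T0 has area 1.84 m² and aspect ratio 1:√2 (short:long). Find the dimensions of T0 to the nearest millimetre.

1141 × 1613 mm

Let the short side be w mm. Then w · w√2 = 1.84 m² = 1,840,000 mm².
w² = 1,840,000/√2, so w ≈ 1140.6 mm; long side = w√2 ≈ 1613.1 mm.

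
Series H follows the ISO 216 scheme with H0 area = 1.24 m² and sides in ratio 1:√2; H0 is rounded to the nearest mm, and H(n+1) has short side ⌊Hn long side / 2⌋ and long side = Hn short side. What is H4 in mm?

Let H0's short side be w mm. w · w√2 = 1.24 m² = 1,240,000 mm², so w ≈ 936.4 mm and w√2 ≈ 1324.2 mm → H0 = 936 × 1324 mm.
H1: ⌊1324/2⌋ × 936 = 662 × 936 mm
H2: ⌊936/2⌋ × 662 = 468 × 662 mm
H3: ⌊662/2⌋ × 468 = 331 × 468 mm
H4: ⌊468/2⌋ × 331 = 234 × 331 mm

234 × 331 mm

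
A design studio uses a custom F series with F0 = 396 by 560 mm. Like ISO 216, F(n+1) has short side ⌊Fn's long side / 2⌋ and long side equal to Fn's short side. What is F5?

F1 = 280 × 396 mm (from F0 by 1 halving).
F2: ⌊396/2⌋ × 280 = 198 × 280 mm
F3: ⌊280/2⌋ × 198 = 140 × 198 mm
F4: ⌊198/2⌋ × 140 = 99 × 140 mm
F5: ⌊140/2⌋ × 99 = 70 × 99 mm

70 × 99 mm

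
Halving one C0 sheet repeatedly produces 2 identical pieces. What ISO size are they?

2 = 2^1, so 1 halving step.
C0 → C1 → … → C1 after 1 step.

C1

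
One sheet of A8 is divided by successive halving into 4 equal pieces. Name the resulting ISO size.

4 = 2^2, so 2 halving steps.
A8 → A9 → … → A10 after 2 steps.

A10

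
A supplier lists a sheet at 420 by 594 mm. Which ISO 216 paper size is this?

Aspect ratio 594/420 ≈ 1.414 — close to the ISO √2 ≈ 1.414.
In the A-series (A0 area = 1 m²): A2 = 420 × 594 mm.

A2 (420 × 594 mm)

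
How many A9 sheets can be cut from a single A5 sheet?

16

Each ISO step halves the sheet: 1 × A5 → 2 × A6 → 4 × A7 → 8 × A8 → …
From A5 to A9 is 4 halving steps: 2^4 = 16.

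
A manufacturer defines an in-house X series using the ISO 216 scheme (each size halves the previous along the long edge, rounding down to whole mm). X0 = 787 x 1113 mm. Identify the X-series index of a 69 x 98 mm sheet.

X0: 787 × 1113 mm
X1: 556 × 787 mm
X2: 393 × 556 mm
X3: 278 × 393 mm
X4: 196 × 278 mm
X5: 139 × 196 mm
X6: 98 × 139 mm
X7: 69 × 98 mm
X8: 49 × 69 mm
→ matches X7.

X7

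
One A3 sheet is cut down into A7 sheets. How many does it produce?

Each ISO step halves the sheet: 1 × A3 → 2 × A4 → 4 × A5 → 8 × A6 → …
From A3 to A7 is 4 halving steps: 2^4 = 16.

16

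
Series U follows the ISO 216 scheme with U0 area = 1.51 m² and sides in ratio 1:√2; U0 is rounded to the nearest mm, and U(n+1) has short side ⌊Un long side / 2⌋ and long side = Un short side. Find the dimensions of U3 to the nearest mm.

365 × 516 mm

Let U0's short side be w mm. w · w√2 = 1.51 m² = 1,510,000 mm², so w ≈ 1033.3 mm and w√2 ≈ 1461.3 mm → U0 = 1033 × 1461 mm.
U1: ⌊1461/2⌋ × 1033 = 730 × 1033 mm
U2: ⌊1033/2⌋ × 730 = 516 × 730 mm
U3: ⌊730/2⌋ × 516 = 365 × 516 mm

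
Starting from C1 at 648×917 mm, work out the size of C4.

C2: ⌊917/2⌋ × 648 = 458 × 648 mm
C3: ⌊648/2⌋ × 458 = 324 × 458 mm
C4: ⌊458/2⌋ × 324 = 229 × 324 mm

229 × 324 mm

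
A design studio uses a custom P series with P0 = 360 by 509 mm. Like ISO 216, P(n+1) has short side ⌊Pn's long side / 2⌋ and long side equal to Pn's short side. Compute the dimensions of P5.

63 × 90 mm

P1: ⌊509/2⌋ × 360 = 254 × 360 mm
P2: ⌊360/2⌋ × 254 = 180 × 254 mm
P3: ⌊254/2⌋ × 180 = 127 × 180 mm
P4: ⌊180/2⌋ × 127 = 90 × 127 mm
P5: ⌊127/2⌋ × 90 = 63 × 90 mm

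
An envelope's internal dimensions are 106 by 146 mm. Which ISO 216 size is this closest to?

A6 (105 × 148 mm)

Aspect ratio 146/106 ≈ 1.377 (ISO target is √2 ≈ 1.414).
In the A-series (A0 area = 1 m²): A6 = 105 × 148 mm.
Off by 3 mm total — nearest standard size.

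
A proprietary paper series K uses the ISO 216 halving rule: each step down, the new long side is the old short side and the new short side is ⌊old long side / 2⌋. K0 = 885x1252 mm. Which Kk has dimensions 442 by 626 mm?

K2

K0: 885 × 1252 mm
K1: 626 × 885 mm
K2: 442 × 626 mm
K3: 313 × 442 mm
→ matches K2.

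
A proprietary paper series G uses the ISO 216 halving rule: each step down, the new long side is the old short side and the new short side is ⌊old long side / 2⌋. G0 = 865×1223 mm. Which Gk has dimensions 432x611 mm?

G0: 865 × 1223 mm
G1: 611 × 865 mm
G2: 432 × 611 mm
G3: 305 × 432 mm
→ matches G2.

G2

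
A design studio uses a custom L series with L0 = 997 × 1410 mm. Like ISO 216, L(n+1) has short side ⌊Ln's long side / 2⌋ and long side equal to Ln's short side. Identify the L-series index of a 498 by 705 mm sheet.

L2

L0: 997 × 1410 mm
L1: 705 × 997 mm
L2: 498 × 705 mm
L3: 352 × 498 mm
→ matches L2.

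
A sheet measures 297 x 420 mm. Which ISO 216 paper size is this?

A3 (297 × 420 mm)

Aspect ratio 420/297 ≈ 1.414 — close to the ISO √2 ≈ 1.414.
In the A-series (A0 area = 1 m²): A3 = 297 × 420 mm.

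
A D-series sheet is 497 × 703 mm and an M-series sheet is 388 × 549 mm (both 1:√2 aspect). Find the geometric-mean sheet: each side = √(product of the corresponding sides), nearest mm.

Short side: √(497 · 388) = √192836 ≈ 439.1 → 439 mm
Long side: √(703 · 549) = √385947 ≈ 621.2 → 621 mm

439 × 621 mm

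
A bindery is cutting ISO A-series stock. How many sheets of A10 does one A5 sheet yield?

Each ISO step halves the sheet: 1 × A5 → 2 × A6 → 4 × A7 → 8 × A8 → …
From A5 to A10 is 5 halving steps: 2^5 = 32.

32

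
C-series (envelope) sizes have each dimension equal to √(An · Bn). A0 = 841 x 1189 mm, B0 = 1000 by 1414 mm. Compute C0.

917 × 1297 mm

Short side: √(841 · 1000) = √841000 ≈ 917.1 → 917 mm
Long side: √(1189 · 1414) = √1681246 ≈ 1296.6 → 1297 mm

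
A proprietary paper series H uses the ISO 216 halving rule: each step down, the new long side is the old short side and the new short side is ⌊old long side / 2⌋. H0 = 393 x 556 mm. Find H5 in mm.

H1: ⌊556/2⌋ × 393 = 278 × 393 mm
H2: ⌊393/2⌋ × 278 = 196 × 278 mm
H3: ⌊278/2⌋ × 196 = 139 × 196 mm
H4: ⌊196/2⌋ × 139 = 98 × 139 mm
H5: ⌊139/2⌋ × 98 = 69 × 98 mm

69 × 98 mm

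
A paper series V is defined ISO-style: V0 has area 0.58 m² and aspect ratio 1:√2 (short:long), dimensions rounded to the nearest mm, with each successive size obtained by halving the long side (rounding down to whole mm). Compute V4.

160 × 226 mm

Let V0's short side be w mm. w · w√2 = 0.58 m² = 580,000 mm², so w ≈ 640.4 mm and w√2 ≈ 905.7 mm → V0 = 640 × 906 mm.
V1: ⌊906/2⌋ × 640 = 453 × 640 mm
V2: ⌊640/2⌋ × 453 = 320 × 453 mm
V3: ⌊453/2⌋ × 320 = 226 × 320 mm
V4: ⌊320/2⌋ × 226 = 160 × 226 mm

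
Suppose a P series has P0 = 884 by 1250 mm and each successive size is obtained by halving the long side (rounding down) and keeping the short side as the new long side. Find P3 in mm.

P1: ⌊1250/2⌋ × 884 = 625 × 884 mm
P2: ⌊884/2⌋ × 625 = 442 × 625 mm
P3: ⌊625/2⌋ × 442 = 312 × 442 mm

312 × 442 mm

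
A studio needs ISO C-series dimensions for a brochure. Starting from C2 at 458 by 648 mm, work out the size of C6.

114 × 162 mm

C3: ⌊648/2⌋ × 458 = 324 × 458 mm
C4: ⌊458/2⌋ × 324 = 229 × 324 mm
C5: ⌊324/2⌋ × 229 = 162 × 229 mm
C6: ⌊229/2⌋ × 162 = 114 × 162 mm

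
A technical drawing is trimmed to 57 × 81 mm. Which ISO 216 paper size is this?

C8 (57 × 81 mm)

Aspect ratio 81/57 ≈ 1.421 — close to the ISO √2 ≈ 1.414.
In the C-series (envelope sizes, between A and B): C8 = 57 × 81 mm.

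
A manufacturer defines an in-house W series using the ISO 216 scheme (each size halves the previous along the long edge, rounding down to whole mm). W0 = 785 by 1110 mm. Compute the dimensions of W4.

W1: ⌊1110/2⌋ × 785 = 555 × 785 mm
W2: ⌊785/2⌋ × 555 = 392 × 555 mm
W3: ⌊555/2⌋ × 392 = 277 × 392 mm
W4: ⌊392/2⌋ × 277 = 196 × 277 mm

196 × 277 mm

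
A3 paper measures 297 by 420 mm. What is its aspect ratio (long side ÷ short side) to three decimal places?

420 / 297 = 1.414
Matches √2 ≈ 1.414 — the ISO 216 defining ratio.

1.414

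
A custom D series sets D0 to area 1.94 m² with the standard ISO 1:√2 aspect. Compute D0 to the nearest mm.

1171 × 1656 mm

Let the short side be w mm. Then w · w√2 = 1.94 m² = 1,940,000 mm².
w² = 1,940,000/√2, so w ≈ 1171.2 mm; long side = w√2 ≈ 1656.4 mm.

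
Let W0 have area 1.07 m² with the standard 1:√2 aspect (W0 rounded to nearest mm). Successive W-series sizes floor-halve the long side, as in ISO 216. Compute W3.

Let W0's short side be w mm. w · w√2 = 1.07 m² = 1,070,000 mm², so w ≈ 869.8 mm and w√2 ≈ 1230.1 mm → W0 = 870 × 1230 mm.
W1: ⌊1230/2⌋ × 870 = 615 × 870 mm
W2: ⌊870/2⌋ × 615 = 435 × 615 mm
W3: ⌊615/2⌋ × 435 = 307 × 435 mm

307 × 435 mm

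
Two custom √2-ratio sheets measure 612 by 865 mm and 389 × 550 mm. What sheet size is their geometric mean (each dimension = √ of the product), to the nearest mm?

Short side: √(612 · 389) = √238068 ≈ 487.9 → 488 mm
Long side: √(865 · 550) = √475750 ≈ 689.7 → 690 mm

488 × 690 mm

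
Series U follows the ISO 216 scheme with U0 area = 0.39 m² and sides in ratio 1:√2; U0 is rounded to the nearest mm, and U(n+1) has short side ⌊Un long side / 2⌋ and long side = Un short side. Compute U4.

131 × 185 mm

Let U0's short side be w mm. w · w√2 = 0.39 m² = 390,000 mm², so w ≈ 525.1 mm and w√2 ≈ 742.7 mm → U0 = 525 × 743 mm.
U1: ⌊743/2⌋ × 525 = 371 × 525 mm
U2: ⌊525/2⌋ × 371 = 262 × 371 mm
U3: ⌊371/2⌋ × 262 = 185 × 262 mm
U4: ⌊262/2⌋ × 185 = 131 × 185 mm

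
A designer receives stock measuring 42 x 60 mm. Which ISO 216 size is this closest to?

B9 (44 × 62 mm)

Aspect ratio 60/42 ≈ 1.429 — close to the ISO √2 ≈ 1.414.
In the B-series (B0 = 1000 × 1414 mm): B9 = 44 × 62 mm.
Off by 4 mm total — nearest standard size.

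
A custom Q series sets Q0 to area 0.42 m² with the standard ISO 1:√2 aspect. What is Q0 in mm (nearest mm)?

Let the short side be w mm. Then w · w√2 = 0.42 m² = 420,000 mm².
w² = 420,000/√2, so w ≈ 545.0 mm; long side = w√2 ≈ 770.7 mm.

545 × 771 mm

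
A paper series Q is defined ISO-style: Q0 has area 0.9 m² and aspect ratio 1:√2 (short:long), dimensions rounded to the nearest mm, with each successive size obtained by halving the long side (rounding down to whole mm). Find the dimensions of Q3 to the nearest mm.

282 × 399 mm

Let Q0's short side be w mm. w · w√2 = 0.9 m² = 900,000 mm², so w ≈ 797.7 mm and w√2 ≈ 1128.2 mm → Q0 = 798 × 1128 mm.
Q1: ⌊1128/2⌋ × 798 = 564 × 798 mm
Q2: ⌊798/2⌋ × 564 = 399 × 564 mm
Q3: ⌊564/2⌋ × 399 = 282 × 399 mm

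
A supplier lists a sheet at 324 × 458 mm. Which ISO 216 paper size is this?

C3 (324 × 458 mm)

Aspect ratio 458/324 ≈ 1.414 — close to the ISO √2 ≈ 1.414.
In the C-series (envelope sizes, between A and B): C3 = 324 × 458 mm.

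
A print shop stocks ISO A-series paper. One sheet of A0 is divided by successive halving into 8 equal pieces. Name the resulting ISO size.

8 = 2^3, so 3 halving steps.
A0 → A1 → … → A3 after 3 steps.

A3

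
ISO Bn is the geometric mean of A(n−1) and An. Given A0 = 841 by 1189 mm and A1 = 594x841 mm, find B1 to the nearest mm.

Short side: √(841 · 594) = √499554 ≈ 706.8 → 707 mm
Long side: √(1189 · 841) = √999949 ≈ 1000.0 → 1000 mm

707 × 1000 mm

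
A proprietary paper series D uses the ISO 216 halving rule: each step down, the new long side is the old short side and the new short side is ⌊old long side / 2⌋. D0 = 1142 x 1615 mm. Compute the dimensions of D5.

201 × 285 mm

D1: ⌊1615/2⌋ × 1142 = 807 × 1142 mm
D2: ⌊1142/2⌋ × 807 = 571 × 807 mm
D3: ⌊807/2⌋ × 571 = 403 × 571 mm
D4: ⌊571/2⌋ × 403 = 285 × 403 mm
D5: ⌊403/2⌋ × 285 = 201 × 285 mm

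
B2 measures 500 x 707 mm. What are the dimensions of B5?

176 × 250 mm

B3: ⌊707/2⌋ × 500 = 353 × 500 mm
B4: ⌊500/2⌋ × 353 = 250 × 353 mm
B5: ⌊353/2⌋ × 250 = 176 × 250 mm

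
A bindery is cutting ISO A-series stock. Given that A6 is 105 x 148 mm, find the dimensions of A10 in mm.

A7: ⌊148/2⌋ × 105 = 74 × 105 mm
A8: ⌊105/2⌋ × 74 = 52 × 74 mm
A9: ⌊74/2⌋ × 52 = 37 × 52 mm
A10: ⌊52/2⌋ × 37 = 26 × 37 mm

26 × 37 mm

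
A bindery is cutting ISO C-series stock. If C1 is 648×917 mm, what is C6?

114 × 162 mm

C2: ⌊917/2⌋ × 648 = 458 × 648 mm
C3: ⌊648/2⌋ × 458 = 324 × 458 mm
C4: ⌊458/2⌋ × 324 = 229 × 324 mm
C5: ⌊324/2⌋ × 229 = 162 × 229 mm
C6: ⌊229/2⌋ × 162 = 114 × 162 mm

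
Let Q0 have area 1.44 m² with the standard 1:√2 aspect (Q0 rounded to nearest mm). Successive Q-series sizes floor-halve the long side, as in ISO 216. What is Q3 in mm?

Let Q0's short side be w mm. w · w√2 = 1.44 m² = 1,440,000 mm², so w ≈ 1009.1 mm and w√2 ≈ 1427.0 mm → Q0 = 1009 × 1427 mm.
Q1: ⌊1427/2⌋ × 1009 = 713 × 1009 mm
Q2: ⌊1009/2⌋ × 713 = 504 × 713 mm
Q3: ⌊713/2⌋ × 504 = 356 × 504 mm

356 × 504 mm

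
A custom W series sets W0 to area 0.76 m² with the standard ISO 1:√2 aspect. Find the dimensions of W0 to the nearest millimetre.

Let the short side be w mm. Then w · w√2 = 0.76 m² = 760,000 mm².
w² = 760,000/√2, so w ≈ 733.1 mm; long side = w√2 ≈ 1036.7 mm.

733 × 1037 mm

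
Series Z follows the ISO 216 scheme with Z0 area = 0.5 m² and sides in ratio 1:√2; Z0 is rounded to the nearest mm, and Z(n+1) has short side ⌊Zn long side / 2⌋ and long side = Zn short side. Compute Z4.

Let Z0's short side be w mm. w · w√2 = 0.5 m² = 500,000 mm², so w ≈ 594.6 mm and w√2 ≈ 840.9 mm → Z0 = 595 × 841 mm.
Z1: ⌊841/2⌋ × 595 = 420 × 595 mm
Z2: ⌊595/2⌋ × 420 = 297 × 420 mm
Z3: ⌊420/2⌋ × 297 = 210 × 297 mm
Z4: ⌊297/2⌋ × 210 = 148 × 210 mm

148 × 210 mm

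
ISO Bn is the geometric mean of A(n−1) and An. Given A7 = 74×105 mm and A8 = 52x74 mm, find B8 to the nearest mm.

62 × 88 mm

Short side: √(74 · 52) = √3848 ≈ 62.0 → 62 mm
Long side: √(105 · 74) = √7770 ≈ 88.1 → 88 mm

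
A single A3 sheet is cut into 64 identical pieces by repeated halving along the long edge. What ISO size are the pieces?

64 = 2^6, so 6 halving steps.
A3 → A4 → … → A9 after 6 steps.

A9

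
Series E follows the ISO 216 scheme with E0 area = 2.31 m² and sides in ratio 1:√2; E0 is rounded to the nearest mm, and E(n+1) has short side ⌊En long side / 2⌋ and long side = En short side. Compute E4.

Let E0's short side be w mm. w · w√2 = 2.31 m² = 2,310,000 mm², so w ≈ 1278.1 mm and w√2 ≈ 1807.4 mm → E0 = 1278 × 1807 mm.
E1: ⌊1807/2⌋ × 1278 = 903 × 1278 mm
E2: ⌊1278/2⌋ × 903 = 639 × 903 mm
E3: ⌊903/2⌋ × 639 = 451 × 639 mm
E4: ⌊639/2⌋ × 451 = 319 × 451 mm

319 × 451 mm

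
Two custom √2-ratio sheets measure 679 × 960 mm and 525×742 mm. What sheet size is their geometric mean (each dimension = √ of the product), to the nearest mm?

Short side: √(679 · 525) = √356475 ≈ 597.1 → 597 mm
Long side: √(960 · 742) = √712320 ≈ 844.0 → 844 mm

597 × 844 mm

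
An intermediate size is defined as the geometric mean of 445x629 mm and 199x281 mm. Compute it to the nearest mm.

Short side: √(445 · 199) = √88555 ≈ 297.6 → 298 mm
Long side: √(629 · 281) = √176749 ≈ 420.4 → 420 mm

298 × 420 mm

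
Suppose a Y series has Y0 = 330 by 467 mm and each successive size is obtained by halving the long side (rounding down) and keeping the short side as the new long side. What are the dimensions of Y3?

116 × 165 mm

Y1: ⌊467/2⌋ × 330 = 233 × 330 mm
Y2: ⌊330/2⌋ × 233 = 165 × 233 mm
Y3: ⌊233/2⌋ × 165 = 116 × 165 mm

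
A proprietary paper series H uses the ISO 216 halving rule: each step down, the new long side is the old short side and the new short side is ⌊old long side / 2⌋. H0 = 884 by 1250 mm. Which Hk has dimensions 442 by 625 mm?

H0: 884 × 1250 mm
H1: 625 × 884 mm
H2: 442 × 625 mm
H3: 312 × 442 mm
→ matches H2.

H2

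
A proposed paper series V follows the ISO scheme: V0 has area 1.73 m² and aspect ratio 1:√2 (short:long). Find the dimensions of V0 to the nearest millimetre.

1106 × 1564 mm

Let the short side be w mm. Then w · w√2 = 1.73 m² = 1,730,000 mm².
w² = 1,730,000/√2, so w ≈ 1106.0 mm; long side = w√2 ≈ 1564.2 mm.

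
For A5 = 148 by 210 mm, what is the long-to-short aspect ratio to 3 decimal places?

1.419

210 / 148 = 1.419
ISO 216 targets √2 ≈ 1.414; the +0.005 deviation is from mm rounding.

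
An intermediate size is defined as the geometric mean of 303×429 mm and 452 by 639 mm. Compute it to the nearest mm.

370 × 524 mm

Short side: √(303 · 452) = √136956 ≈ 370.1 → 370 mm
Long side: √(429 · 639) = √274131 ≈ 523.6 → 524 mm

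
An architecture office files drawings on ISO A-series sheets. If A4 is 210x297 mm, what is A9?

A5: ⌊297/2⌋ × 210 = 148 × 210 mm
A6: ⌊210/2⌋ × 148 = 105 × 148 mm
A7: ⌊148/2⌋ × 105 = 74 × 105 mm
A8: ⌊105/2⌋ × 74 = 52 × 74 mm
A9: ⌊74/2⌋ × 52 = 37 × 52 mm

37 × 52 mm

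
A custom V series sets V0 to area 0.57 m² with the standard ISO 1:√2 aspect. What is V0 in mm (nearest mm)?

635 × 898 mm

Let the short side be w mm. Then w · w√2 = 0.57 m² = 570,000 mm².
w² = 570,000/√2, so w ≈ 634.9 mm; long side = w√2 ≈ 897.8 mm.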